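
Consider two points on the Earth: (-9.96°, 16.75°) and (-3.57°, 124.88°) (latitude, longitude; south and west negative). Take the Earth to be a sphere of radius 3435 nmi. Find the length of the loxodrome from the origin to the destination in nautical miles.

Δψ = ln[tan(π/4+φ₂/2)/tan(π/4+φ₁/2)] = +0.1124;  Δφ = +0.1115 rad,  Δλ = +1.8872 rad
q = Δφ/Δψ = 0.9925
d = R·√(Δφ² + q²Δλ²) = 3435·1.87640 = 6445 nmi

6445 nmi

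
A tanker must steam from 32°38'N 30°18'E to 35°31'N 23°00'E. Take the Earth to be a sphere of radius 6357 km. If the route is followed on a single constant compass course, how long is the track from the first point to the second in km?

743 km

Rhumb course C = atan2(Δλ, Δψ) with Δψ = ln[tan(π/4+φ₂/2)/tan(π/4+φ₁/2)] = +0.0608, Δλ = -0.1274 → C = 295.50°
d = R·|Δφ| / |cos C| = 6357·0.05032 / 0.43049 = 743 km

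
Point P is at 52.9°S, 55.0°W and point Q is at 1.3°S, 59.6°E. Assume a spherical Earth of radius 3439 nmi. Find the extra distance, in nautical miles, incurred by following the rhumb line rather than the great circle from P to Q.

Great circle: cos σ = sin φ₁ sin φ₂ + cos φ₁ cos φ₂ cos Δλ,  σ = 1.8059 rad → d_gc = 6210.5 nmi
Rhumb line: Δψ = +1.0692, q = Δφ/Δψ = 0.8423, d_rh = R√(Δφ²+q²Δλ²) = 6569.4 nmi
Excess = 6569.4 − 6210.5 = 358.9 ≈ 359 nmi

359 nmi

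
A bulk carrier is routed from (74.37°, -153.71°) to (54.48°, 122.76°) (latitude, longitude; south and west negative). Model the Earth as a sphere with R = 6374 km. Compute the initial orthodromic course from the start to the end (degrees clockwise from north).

285.1°

θ = atan2( sin Δλ·cos φ₂ ,  cos φ₁ sin φ₂ − sin φ₁ cos φ₂ cos Δλ )
  = atan2(-0.5773, +0.1562) = 285.14°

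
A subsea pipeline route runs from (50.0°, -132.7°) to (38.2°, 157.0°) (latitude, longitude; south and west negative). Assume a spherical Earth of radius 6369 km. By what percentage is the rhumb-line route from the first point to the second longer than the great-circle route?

3.4%

Great circle: σ = 0.8711 rad → d_gc = Rσ = 5547.8 km
Rhumb: Δφ = -0.2059, Δλ = -1.2270, Δψ = -0.2883, q = Δφ/Δψ = 0.7145 → d_rh = R√(Δφ²+q²Δλ²) = 5735.2 km
Excess = (5735.2 − 5547.8) / 5547.8 = 187.4 / 5547.8 = 3.38% ≈ 3.4%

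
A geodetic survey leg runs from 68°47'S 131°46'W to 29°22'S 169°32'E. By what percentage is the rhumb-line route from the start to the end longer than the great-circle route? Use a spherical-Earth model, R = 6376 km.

Great circle: σ = 0.9008 rad → d_gc = Rσ = 5743.3 km
Rhumb: Δφ = +0.6880, Δλ = -1.0245, Δψ = +1.1385, q = Δφ/Δψ = 0.6043 → d_rh = R√(Δφ²+q²Δλ²) = 5900.9 km
Excess = (5900.9 − 5743.3) / 5743.3 = 157.6 / 5743.3 = 2.74% ≈ 2.7%

2.7%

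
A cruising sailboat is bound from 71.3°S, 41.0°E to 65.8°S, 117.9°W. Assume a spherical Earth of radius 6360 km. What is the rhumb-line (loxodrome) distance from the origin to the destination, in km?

Δψ = ln[tan(π/4+φ₂/2)/tan(π/4+φ₁/2)] = +0.2639;  Δφ = +0.0960 rad,  Δλ = -2.7733 rad
q = Δφ/Δψ = 0.3637
d = R·√(Δφ² + q²Δλ²) = 6360·1.01327 = 6444 km

6444 km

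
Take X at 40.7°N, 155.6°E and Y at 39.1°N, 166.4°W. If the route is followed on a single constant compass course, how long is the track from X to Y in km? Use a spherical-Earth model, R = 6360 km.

3241 km

Δψ = ln[tan(π/4+φ₂/2)/tan(π/4+φ₁/2)] = -0.0364;  Δφ = -0.0279 rad,  Δλ = +0.6632 rad
q = Δφ/Δψ = 0.7671
d = R·√(Δφ² + q²Δλ²) = 6360·0.50953 = 3241 km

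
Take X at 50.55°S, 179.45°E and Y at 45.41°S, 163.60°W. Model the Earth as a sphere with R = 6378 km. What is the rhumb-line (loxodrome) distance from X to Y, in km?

1385 km

Δψ = ln[tan(π/4+φ₂/2)/tan(π/4+φ₁/2)] = +0.1342;  Δφ = +0.0897 rad,  Δλ = +0.2958 rad
q = Δφ/Δψ = 0.6686
d = R·√(Δφ² + q²Δλ²) = 6378·0.21719 = 1385 km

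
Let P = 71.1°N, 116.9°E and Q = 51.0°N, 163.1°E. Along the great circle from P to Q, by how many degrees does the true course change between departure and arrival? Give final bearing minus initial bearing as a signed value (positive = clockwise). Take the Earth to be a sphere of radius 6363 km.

At departure: θ₁ = atan2(sin Δλ cos φ₂, cos φ₁ sin φ₂ − sin φ₁ cos φ₂ cos Δλ) = 109.45°
At arrival: θ₂ = atan2(sin Δλ cos φ₁, −cos φ₂ sin φ₁ + sin φ₂ cos φ₁ cos Δλ) = 150.96°
Δθ = θ₂ − θ₁ = +41.5°

+41.5°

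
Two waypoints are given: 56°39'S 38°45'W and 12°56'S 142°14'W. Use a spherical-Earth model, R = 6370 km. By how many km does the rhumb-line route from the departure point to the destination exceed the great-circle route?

598 km

Great circle: cos σ = sin φ₁ sin φ₂ + cos φ₁ cos φ₂ cos Δλ,  σ = 1.5087 rad → d_gc = 9610.6 km
Rhumb line: Δψ = +0.9778, q = Δφ/Δψ = 0.7803, d_rh = R√(Δφ²+q²Δλ²) = 10208.5 km
Excess = 10208.5 − 9610.6 = 597.9 ≈ 598 km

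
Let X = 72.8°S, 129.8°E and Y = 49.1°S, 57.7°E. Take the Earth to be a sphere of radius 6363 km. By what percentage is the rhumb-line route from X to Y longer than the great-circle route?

Great circle: σ = 0.6736 rad → d_gc = Rσ = 4286.3 km
Rhumb: Δφ = +0.4136, Δλ = -1.2584, Δψ = +0.9024, q = Δφ/Δψ = 0.4584 → d_rh = R√(Δφ²+q²Δλ²) = 4516.3 km
Excess = (4516.3 − 4286.3) / 4286.3 = 230.0 / 4286.3 = 5.37% ≈ 5.4%

5.4%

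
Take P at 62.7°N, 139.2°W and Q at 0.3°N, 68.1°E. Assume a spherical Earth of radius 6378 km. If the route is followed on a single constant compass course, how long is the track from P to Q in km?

14853 km

Rhumb course C = atan2(Δλ, Δψ) with Δψ = ln[tan(π/4+φ₂/2)/tan(π/4+φ₁/2)] = -1.4101, Δλ = -2.6651 → C = 242.12°
d = R·|Δφ| / |cos C| = 6378·1.08909 / 0.46766 = 14853 km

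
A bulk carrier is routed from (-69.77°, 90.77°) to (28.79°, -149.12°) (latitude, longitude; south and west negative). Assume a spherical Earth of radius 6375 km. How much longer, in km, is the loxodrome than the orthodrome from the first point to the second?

Great circle: cos σ = sin φ₁ sin φ₂ + cos φ₁ cos φ₂ cos Δλ,  σ = 2.2192 rad → d_gc = 14147.4 km
Rhumb line: Δψ = +2.2488, q = Δφ/Δψ = 0.7649, d_rh = R√(Δφ²+q²Δλ²) = 14992.0 km
Excess = 14992.0 − 14147.4 = 844.6 ≈ 845 km

845 km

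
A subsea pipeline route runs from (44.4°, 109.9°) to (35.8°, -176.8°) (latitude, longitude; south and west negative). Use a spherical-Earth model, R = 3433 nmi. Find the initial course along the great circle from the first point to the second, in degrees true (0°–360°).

θ = atan2( sin Δλ·cos φ₂ ,  cos φ₁ sin φ₂ − sin φ₁ cos φ₂ cos Δλ )
  = atan2(+0.7769, +0.2549) = 71.84°

71.8°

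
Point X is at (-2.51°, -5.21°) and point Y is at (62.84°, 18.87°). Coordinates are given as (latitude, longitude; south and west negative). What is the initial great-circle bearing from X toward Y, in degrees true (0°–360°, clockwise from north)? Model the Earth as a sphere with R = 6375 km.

N = sin Δλ·cos φ₂ = +0.1862;  D = cos φ₁ sin φ₂ − sin φ₁ cos φ₂ cos Δλ = +0.9071
initial course = atan2(N, D) = 11.60°

11.6°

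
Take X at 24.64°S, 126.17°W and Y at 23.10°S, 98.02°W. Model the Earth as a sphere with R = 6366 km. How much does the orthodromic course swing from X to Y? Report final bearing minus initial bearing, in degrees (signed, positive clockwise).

-11.6°

At departure: θ₁ = atan2(sin Δλ cos φ₂, cos φ₁ sin φ₂ − sin φ₁ cos φ₂ cos Δλ) = 92.44°
At arrival: θ₂ = atan2(sin Δλ cos φ₁, −cos φ₂ sin φ₁ + sin φ₂ cos φ₁ cos Δλ) = 80.85°
Δθ = θ₂ − θ₁ = -11.6°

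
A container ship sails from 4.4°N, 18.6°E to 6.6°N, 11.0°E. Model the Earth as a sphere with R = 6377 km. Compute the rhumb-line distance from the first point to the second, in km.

877 km

Rhumb course C = atan2(Δλ, Δψ) with Δψ = ln[tan(π/4+φ₂/2)/tan(π/4+φ₁/2)] = +0.0386, Δλ = -0.1326 → C = 286.22°
d = R·|Δφ| / |cos C| = 6377·0.03840 / 0.27926 = 877 km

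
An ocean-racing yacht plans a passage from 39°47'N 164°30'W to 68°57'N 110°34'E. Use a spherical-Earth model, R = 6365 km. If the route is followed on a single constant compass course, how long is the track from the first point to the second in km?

6120 km

Rhumb course C = atan2(Δλ, Δψ) with Δψ = ln[tan(π/4+φ₂/2)/tan(π/4+φ₁/2)] = +0.9252, Δλ = -1.4824 → C = 301.97°
d = R·|Δφ| / |cos C| = 6365·0.50905 / 0.52945 = 6120 km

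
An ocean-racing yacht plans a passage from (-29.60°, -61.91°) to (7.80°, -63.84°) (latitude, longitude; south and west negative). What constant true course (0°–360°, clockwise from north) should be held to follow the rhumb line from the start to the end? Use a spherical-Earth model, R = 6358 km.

Δψ = ln[tan(π/4+φ₂/2)/tan(π/4+φ₁/2)] = +0.6778
Δλ = -0.0337 rad (taken the short way round)
course = atan2(Δλ, Δψ) = 357.15°

357.2°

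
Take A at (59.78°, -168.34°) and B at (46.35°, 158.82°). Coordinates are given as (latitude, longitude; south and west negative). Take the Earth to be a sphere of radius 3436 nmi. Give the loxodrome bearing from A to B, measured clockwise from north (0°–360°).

Δψ = ln[tan(π/4+φ₂/2)/tan(π/4+φ₁/2)] = -0.3942
Δλ = -0.5732 rad (taken the short way round)
course = atan2(Δλ, Δψ) = 235.48°

235.5°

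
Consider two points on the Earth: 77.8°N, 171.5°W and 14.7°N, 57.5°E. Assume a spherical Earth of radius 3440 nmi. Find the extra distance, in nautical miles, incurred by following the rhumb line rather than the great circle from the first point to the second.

Great circle: cos σ = sin φ₁ sin φ₂ + cos φ₁ cos φ₂ cos Δλ,  σ = 1.4566 rad → d_gc = 5010.8 nmi
Rhumb line: Δψ = -1.9767, q = Δφ/Δψ = 0.5571, d_rh = R√(Δφ²+q²Δλ²) = 5792.6 nmi
Excess = 5792.6 − 5010.8 = 781.8 ≈ 782 nmi

782 nmi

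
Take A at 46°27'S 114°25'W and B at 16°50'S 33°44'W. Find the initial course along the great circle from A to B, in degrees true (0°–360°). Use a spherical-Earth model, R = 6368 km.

95.3°

N = sin Δλ·cos φ₂ = +0.9445;  D = cos φ₁ sin φ₂ − sin φ₁ cos φ₂ cos Δλ = -0.0872
initial course = atan2(N, D) = 95.28°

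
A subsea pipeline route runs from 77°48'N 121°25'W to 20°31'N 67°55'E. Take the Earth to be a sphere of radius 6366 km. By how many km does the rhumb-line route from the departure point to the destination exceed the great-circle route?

Great circle: cos σ = sin φ₁ sin φ₂ + cos φ₁ cos φ₂ cos Δλ,  σ = 1.4230 rad → d_gc = 9058.8 km
Rhumb line: Δψ = -1.8702, q = Δφ/Δψ = 0.5346, d_rh = R√(Δφ²+q²Δλ²) = 11969.6 km
Excess = 11969.6 − 9058.8 = 2910.8 ≈ 2911 km

2911 km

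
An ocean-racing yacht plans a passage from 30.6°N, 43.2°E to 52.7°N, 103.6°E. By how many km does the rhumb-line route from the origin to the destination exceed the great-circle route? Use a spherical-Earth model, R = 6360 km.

Great circle: cos σ = sin φ₁ sin φ₂ + cos φ₁ cos φ₂ cos Δλ,  σ = 0.8466 rad → d_gc = 5384.1 km
Rhumb line: Δψ = +0.5247, q = Δφ/Δψ = 0.7351, d_rh = R√(Δφ²+q²Δλ²) = 5505.2 km
Excess = 5505.2 − 5384.1 = 121.1 ≈ 121 km

121 km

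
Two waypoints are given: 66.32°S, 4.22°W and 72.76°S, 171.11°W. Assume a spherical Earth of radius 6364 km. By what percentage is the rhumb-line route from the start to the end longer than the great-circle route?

43.2%

Great circle: σ = 0.7094 rad → d_gc = Rσ = 4514.9 km
Rhumb: Δφ = -0.1124, Δλ = -2.9128, Δψ = -0.3242, q = Δφ/Δψ = 0.3467 → d_rh = R√(Δφ²+q²Δλ²) = 6466.6 km
Excess = (6466.6 − 4514.9) / 4514.9 = 1951.7 / 4514.9 = 43.23% ≈ 43.2%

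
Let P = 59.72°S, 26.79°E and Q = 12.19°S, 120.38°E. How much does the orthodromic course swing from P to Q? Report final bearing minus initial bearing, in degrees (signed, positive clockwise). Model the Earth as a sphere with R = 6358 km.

-68.7°

At departure: θ₁ = atan2(sin Δλ cos φ₂, cos φ₁ sin φ₂ − sin φ₁ cos φ₂ cos Δλ) = 99.28°
At arrival: θ₂ = atan2(sin Δλ cos φ₁, −cos φ₂ sin φ₁ + sin φ₂ cos φ₁ cos Δλ) = 30.60°
Δθ = θ₂ − θ₁ = -68.7°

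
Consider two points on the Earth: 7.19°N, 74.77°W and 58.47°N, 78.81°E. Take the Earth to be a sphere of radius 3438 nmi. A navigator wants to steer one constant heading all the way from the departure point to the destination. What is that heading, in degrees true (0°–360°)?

67.0°

Δψ = ln[tan(π/4+φ₂/2)/tan(π/4+φ₁/2)] = +1.1389
Δλ = +2.6805 rad (taken the short way round)
course = atan2(Δλ, Δψ) = 66.98°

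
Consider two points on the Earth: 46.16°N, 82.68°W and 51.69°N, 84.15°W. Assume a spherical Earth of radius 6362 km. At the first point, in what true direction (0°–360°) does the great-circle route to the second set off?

N = sin Δλ·cos φ₂ = -0.0159;  D = cos φ₁ sin φ₂ − sin φ₁ cos φ₂ cos Δλ = +0.0965
initial course = atan2(N, D) = 350.64°

350.6°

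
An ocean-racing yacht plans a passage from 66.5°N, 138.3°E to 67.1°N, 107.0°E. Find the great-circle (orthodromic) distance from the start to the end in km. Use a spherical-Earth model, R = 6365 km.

cos σ = sin φ₁ sin φ₂ + cos φ₁ cos φ₂ cos Δλ
      = sin(66.50°)sin(67.10°) + cos(66.50°)cos(67.10°)cos(-31.30°) = 0.9774
σ = 12.214° → d = Rσ = 6365·0.21318 = 1357 km

1357 km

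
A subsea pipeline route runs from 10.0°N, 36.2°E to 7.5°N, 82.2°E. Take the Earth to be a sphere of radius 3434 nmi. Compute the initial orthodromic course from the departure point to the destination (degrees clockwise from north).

θ = atan2( sin Δλ·cos φ₂ ,  cos φ₁ sin φ₂ − sin φ₁ cos φ₂ cos Δλ )
  = atan2(+0.7132, +0.0089) = 89.28°

89.3°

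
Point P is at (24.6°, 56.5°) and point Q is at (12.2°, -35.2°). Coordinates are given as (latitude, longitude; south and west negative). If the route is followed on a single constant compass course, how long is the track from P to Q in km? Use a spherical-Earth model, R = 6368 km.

9746 km

Rhumb course C = atan2(Δλ, Δψ) with Δψ = ln[tan(π/4+φ₂/2)/tan(π/4+φ₁/2)] = -0.2286, Δλ = -1.6005 → C = 261.87°
d = R·|Δφ| / |cos C| = 6368·0.21642 / 0.14141 = 9746 km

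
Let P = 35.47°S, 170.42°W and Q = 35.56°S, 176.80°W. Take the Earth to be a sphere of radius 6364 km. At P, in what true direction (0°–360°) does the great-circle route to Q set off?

N = sin Δλ·cos φ₂ = -0.0904;  D = cos φ₁ sin φ₂ − sin φ₁ cos φ₂ cos Δλ = -0.0045
initial course = atan2(N, D) = 267.15°

267.2°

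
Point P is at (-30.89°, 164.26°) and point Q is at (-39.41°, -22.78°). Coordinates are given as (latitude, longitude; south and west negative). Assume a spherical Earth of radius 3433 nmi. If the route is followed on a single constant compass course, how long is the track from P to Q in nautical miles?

Δψ = ln[tan(π/4+φ₂/2)/tan(π/4+φ₁/2)] = -0.1822;  Δφ = -0.1487 rad,  Δλ = +3.0187 rad
q = Δφ/Δψ = 0.8161
d = R·√(Δφ² + q²Δλ²) = 3433·2.46820 = 8473 nmi

8473 nmi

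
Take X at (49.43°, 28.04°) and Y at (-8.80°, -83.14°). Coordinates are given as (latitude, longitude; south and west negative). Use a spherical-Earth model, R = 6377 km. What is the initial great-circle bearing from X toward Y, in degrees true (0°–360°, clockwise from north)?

N = sin Δλ·cos φ₂ = -0.9215;  D = cos φ₁ sin φ₂ − sin φ₁ cos φ₂ cos Δλ = +0.1717
initial course = atan2(N, D) = 280.56°

280.6°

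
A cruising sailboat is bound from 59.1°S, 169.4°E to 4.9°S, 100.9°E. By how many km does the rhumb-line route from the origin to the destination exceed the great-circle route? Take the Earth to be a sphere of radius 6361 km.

179 km

Great circle: cos σ = sin φ₁ sin φ₂ + cos φ₁ cos φ₂ cos Δλ,  σ = 1.3069 rad → d_gc = 8313.4 km
Rhumb line: Δψ = +1.2003, q = Δφ/Δψ = 0.7881, d_rh = R√(Δφ²+q²Δλ²) = 8492.8 km
Excess = 8492.8 − 8313.4 = 179.4 ≈ 179 km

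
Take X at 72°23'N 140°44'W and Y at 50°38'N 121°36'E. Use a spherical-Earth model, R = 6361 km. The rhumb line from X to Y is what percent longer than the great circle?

Great circle: σ = 0.7795 rad → d_gc = Rσ = 4958.7 km
Rhumb: Δφ = -0.3796, Δλ = -1.7046, Δψ = -0.8366, q = Δφ/Δψ = 0.4537 → d_rh = R√(Δφ²+q²Δλ²) = 5480.6 km
Excess = (5480.6 − 4958.7) / 4958.7 = 521.9 / 4958.7 = 10.52% ≈ 10.5%

10.5%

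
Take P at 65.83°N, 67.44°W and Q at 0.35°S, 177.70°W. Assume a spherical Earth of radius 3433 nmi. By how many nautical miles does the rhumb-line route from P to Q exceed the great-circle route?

Great circle: cos σ = sin φ₁ sin φ₂ + cos φ₁ cos φ₂ cos Δλ,  σ = 1.7187 rad → d_gc = 5900.3 nmi
Rhumb line: Δψ = -1.5474, q = Δφ/Δψ = 0.7465, d_rh = R√(Δφ²+q²Δλ²) = 6328.0 nmi
Excess = 6328.0 − 5900.3 = 427.7 ≈ 428 nmi

428 nmi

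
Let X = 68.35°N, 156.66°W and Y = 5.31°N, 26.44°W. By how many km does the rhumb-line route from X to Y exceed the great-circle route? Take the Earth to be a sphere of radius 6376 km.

1405 km

Great circle: cos σ = sin φ₁ sin φ₂ + cos φ₁ cos φ₂ cos Δλ,  σ = 1.7226 rad → d_gc = 10983.1 km
Rhumb line: Δψ = -1.5616, q = Δφ/Δψ = 0.7046, d_rh = R√(Δφ²+q²Δλ²) = 12388.0 km
Excess = 12388.0 − 10983.1 = 1404.9 ≈ 1405 km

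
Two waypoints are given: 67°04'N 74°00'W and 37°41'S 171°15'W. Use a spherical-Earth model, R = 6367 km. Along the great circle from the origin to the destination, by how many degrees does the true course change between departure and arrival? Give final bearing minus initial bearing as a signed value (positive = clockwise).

-50.5°

Initial bearing θ₁ = atan2(sin Δλ cos φ₂, cos φ₁ sin φ₂ − sin φ₁ cos φ₂ cos Δλ) = 259.45°
Final bearing θ₂ = (initial bearing from the destination back to the start) + 180° = 208.95°
Δθ = θ₂ − θ₁ = -50.5°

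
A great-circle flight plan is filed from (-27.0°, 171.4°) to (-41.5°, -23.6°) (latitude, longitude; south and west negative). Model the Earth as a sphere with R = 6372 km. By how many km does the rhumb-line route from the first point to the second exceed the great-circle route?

Great circle: cos σ = sin φ₁ sin φ₂ + cos φ₁ cos φ₂ cos Δλ,  σ = 1.9217 rad → d_gc = 12245.2 km
Rhumb line: Δψ = -0.3078, q = Δφ/Δψ = 0.8223, d_rh = R√(Δφ²+q²Δλ²) = 15175.5 km
Excess = 15175.5 − 12245.2 = 2930.3 ≈ 2930 km

2930 km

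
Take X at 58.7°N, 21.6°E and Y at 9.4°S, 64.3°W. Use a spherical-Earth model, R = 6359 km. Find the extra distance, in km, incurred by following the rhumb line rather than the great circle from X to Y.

Great circle: cos σ = sin φ₁ sin φ₂ + cos φ₁ cos φ₂ cos Δλ,  σ = 1.6739 rad → d_gc = 10644.3 km
Rhumb line: Δψ = -1.4372, q = Δφ/Δψ = 0.8270, d_rh = R√(Δφ²+q²Δλ²) = 10921.7 km
Excess = 10921.7 − 10644.3 = 277.4 ≈ 277 km

277 km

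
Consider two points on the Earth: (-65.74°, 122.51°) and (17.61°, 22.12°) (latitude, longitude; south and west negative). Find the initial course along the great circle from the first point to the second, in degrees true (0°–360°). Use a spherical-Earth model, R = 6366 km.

θ = atan2( sin Δλ·cos φ₂ ,  cos φ₁ sin φ₂ − sin φ₁ cos φ₂ cos Δλ )
  = atan2(-0.9375, -0.0324) = 268.02°

268.0°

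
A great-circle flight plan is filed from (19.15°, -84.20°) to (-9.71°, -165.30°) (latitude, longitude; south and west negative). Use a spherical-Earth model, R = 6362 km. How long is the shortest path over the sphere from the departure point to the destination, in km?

cos σ = sin φ₁ sin φ₂ + cos φ₁ cos φ₂ cos Δλ
      = sin(19.15°)sin(-9.71°) + cos(19.15°)cos(-9.71°)cos(-81.10°) = 0.0887
σ = 84.910° → d = Rσ = 6362·1.48195 = 9428 km

9428 km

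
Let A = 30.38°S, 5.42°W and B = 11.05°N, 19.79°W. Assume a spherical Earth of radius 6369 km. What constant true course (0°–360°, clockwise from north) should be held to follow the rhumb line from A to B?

Δψ = ln[tan(π/4+φ₂/2)/tan(π/4+φ₁/2)] = +0.7510
Δλ = -0.2508 rad (taken the short way round)
course = atan2(Δλ, Δψ) = 341.53°

341.5°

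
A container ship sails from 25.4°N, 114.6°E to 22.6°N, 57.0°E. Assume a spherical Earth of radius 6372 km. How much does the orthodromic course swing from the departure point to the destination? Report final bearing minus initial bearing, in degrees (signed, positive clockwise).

Initial bearing θ₁ = atan2(sin Δλ cos φ₂, cos φ₁ sin φ₂ − sin φ₁ cos φ₂ cos Δλ) = 279.82°
Final bearing θ₂ = (initial bearing from the destination back to the start) + 180° = 254.61°
Δθ = θ₂ − θ₁ = -25.2°

-25.2°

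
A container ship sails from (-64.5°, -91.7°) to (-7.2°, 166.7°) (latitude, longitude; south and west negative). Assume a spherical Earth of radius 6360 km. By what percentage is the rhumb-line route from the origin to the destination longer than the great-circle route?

Great circle: σ = 1.5436 rad → d_gc = Rσ = 9817.0 km
Rhumb: Δφ = +1.0001, Δλ = -1.7733, Δψ = +1.3600, q = Δφ/Δψ = 0.7353 → d_rh = R√(Δφ²+q²Δλ²) = 10451.4 km
Excess = (10451.4 − 9817.0) / 9817.0 = 634.4 / 9817.0 = 6.46% ≈ 6.5%

6.5%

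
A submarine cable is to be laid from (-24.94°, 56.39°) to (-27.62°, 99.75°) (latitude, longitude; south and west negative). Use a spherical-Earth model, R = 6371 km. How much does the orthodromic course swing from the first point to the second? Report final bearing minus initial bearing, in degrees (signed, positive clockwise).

-20.0°

Initial bearing θ₁ = atan2(sin Δλ cos φ₂, cos φ₁ sin φ₂ − sin φ₁ cos φ₂ cos Δλ) = 103.74°
Final bearing θ₂ = (initial bearing from the destination back to the start) + 180° = 83.77°
Δθ = θ₂ − θ₁ = -20.0°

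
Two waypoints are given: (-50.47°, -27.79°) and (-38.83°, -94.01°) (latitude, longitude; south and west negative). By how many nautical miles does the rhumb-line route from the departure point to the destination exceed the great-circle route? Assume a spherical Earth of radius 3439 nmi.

Great circle: cos σ = sin φ₁ sin φ₂ + cos φ₁ cos φ₂ cos Δλ,  σ = 0.8182 rad → d_gc = 2813.8 nmi
Rhumb line: Δψ = +0.2870, q = Δφ/Δψ = 0.7078, d_rh = R√(Δφ²+q²Δλ²) = 2898.7 nmi
Excess = 2898.7 − 2813.8 = 84.9 ≈ 85 nmi

85 nmi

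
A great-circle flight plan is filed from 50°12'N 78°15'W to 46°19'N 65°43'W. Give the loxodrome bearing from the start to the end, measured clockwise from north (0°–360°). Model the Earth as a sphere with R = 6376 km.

115.0°

Δψ = ln[tan(π/4+φ₂/2)/tan(π/4+φ₁/2)] = -0.1019
Δλ = +0.2187 rad (taken the short way round)
course = atan2(Δλ, Δψ) = 114.97°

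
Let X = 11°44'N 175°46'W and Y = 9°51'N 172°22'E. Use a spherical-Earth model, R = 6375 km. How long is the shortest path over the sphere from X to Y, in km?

1314 km

Haversine: a = sin²(Δφ/2)+cos φ₁ cos φ₂ sin²(Δλ/2) = 0.01058;  σ = 2·atan2(√a,√(1−a))
σ = 11.807° → d = Rσ = 6375·0.20607 = 1314 km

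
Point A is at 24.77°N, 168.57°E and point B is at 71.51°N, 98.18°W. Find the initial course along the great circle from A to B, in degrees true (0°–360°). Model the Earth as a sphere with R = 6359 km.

N = sin Δλ·cos φ₂ = +0.3166;  D = cos φ₁ sin φ₂ − sin φ₁ cos φ₂ cos Δλ = +0.8687
initial course = atan2(N, D) = 20.03°

20.0°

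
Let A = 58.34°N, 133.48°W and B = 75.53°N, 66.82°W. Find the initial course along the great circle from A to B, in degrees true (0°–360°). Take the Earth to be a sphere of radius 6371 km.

θ = atan2( sin Δλ·cos φ₂ ,  cos φ₁ sin φ₂ − sin φ₁ cos φ₂ cos Δλ )
  = atan2(+0.2294, +0.4240) = 28.42°

28.4°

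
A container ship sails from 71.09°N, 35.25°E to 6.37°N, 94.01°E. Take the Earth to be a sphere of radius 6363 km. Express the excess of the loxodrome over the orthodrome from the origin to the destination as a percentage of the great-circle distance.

2.1%

Great circle: σ = 1.2953 rad → d_gc = Rσ = 8242.2 km
Rhumb: Δφ = -1.1296, Δλ = +1.0256, Δψ = -1.6811, q = Δφ/Δψ = 0.6719 → d_rh = R√(Δφ²+q²Δλ²) = 8419.3 km
Excess = (8419.3 − 8242.2) / 8242.2 = 177.1 / 8242.2 = 2.149% ≈ 2.1%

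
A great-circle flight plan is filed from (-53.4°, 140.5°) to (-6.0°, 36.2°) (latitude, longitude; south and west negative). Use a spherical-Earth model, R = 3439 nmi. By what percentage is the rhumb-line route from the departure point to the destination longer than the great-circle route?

Great circle: σ = 1.6334 rad → d_gc = Rσ = 5617.2 nmi
Rhumb: Δφ = +0.8273, Δλ = -1.8204, Δψ = +1.0016, q = Δφ/Δψ = 0.8260 → d_rh = R√(Δφ²+q²Δλ²) = 5901.9 nmi
Excess = (5901.9 − 5617.2) / 5617.2 = 284.7 / 5617.2 = 5.07% ≈ 5.1%

5.1%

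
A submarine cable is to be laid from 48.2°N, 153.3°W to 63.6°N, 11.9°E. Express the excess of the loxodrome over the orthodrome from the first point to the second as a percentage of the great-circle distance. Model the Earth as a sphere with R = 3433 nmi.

36.7%

Great circle: σ = 1.1797 rad → d_gc = Rσ = 4049.9 nmi
Rhumb: Δφ = +0.2688, Δλ = +2.8833, Δψ = +0.4874, q = Δφ/Δψ = 0.5515 → d_rh = R√(Δφ²+q²Δλ²) = 5535.9 nmi
Excess = (5535.9 − 4049.9) / 4049.9 = 1486.0 / 4049.9 = 36.69% ≈ 36.7%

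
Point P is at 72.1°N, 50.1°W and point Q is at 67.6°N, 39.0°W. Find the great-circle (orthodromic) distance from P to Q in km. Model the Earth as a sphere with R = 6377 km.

655 km

cos σ = sin φ₁ sin φ₂ + cos φ₁ cos φ₂ cos Δλ
      = sin(72.10°)sin(67.60°) + cos(72.10°)cos(67.60°)cos(11.10°) = 0.9947
σ = 5.887° → d = Rσ = 6377·0.10275 = 655 km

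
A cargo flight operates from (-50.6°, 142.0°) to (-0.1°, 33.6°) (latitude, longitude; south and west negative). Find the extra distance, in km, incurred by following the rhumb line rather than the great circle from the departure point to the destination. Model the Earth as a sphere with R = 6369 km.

Great circle: cos σ = sin φ₁ sin φ₂ + cos φ₁ cos φ₂ cos Δλ,  σ = 1.7711 rad → d_gc = 11280.4 km
Rhumb line: Δψ = +1.0253, q = Δφ/Δψ = 0.8596, d_rh = R√(Δφ²+q²Δλ²) = 11781.5 km
Excess = 11781.5 − 11280.4 = 501.1 ≈ 501 km

501 km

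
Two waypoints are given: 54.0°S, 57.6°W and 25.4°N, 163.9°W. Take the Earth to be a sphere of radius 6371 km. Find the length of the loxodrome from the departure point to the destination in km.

13603 km

Δψ = ln[tan(π/4+φ₂/2)/tan(π/4+φ₁/2)] = +1.5828;  Δφ = +1.3858 rad,  Δλ = -1.8553 rad
q = Δφ/Δψ = 0.8755
d = R·√(Δφ² + q²Δλ²) = 6371·2.13520 = 13603 km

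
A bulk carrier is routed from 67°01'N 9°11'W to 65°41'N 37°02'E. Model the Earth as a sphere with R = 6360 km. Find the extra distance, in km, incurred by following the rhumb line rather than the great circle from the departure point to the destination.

47 km

Great circle: cos σ = sin φ₁ sin φ₂ + cos φ₁ cos φ₂ cos Δλ,  σ = 0.3169 rad → d_gc = 2015.7 km
Rhumb line: Δψ = -0.0580, q = Δφ/Δψ = 0.4010, d_rh = R√(Δφ²+q²Δλ²) = 2062.8 km
Excess = 2062.8 − 2015.7 = 47.1 ≈ 47 km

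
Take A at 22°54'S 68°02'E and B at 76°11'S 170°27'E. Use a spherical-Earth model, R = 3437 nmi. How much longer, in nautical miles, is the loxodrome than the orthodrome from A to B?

Great circle: cos σ = sin φ₁ sin φ₂ + cos φ₁ cos φ₂ cos Δλ,  σ = 1.2339 rad → d_gc = 4240.9 nmi
Rhumb line: Δψ = -1.6999, q = Δφ/Δψ = 0.5471, d_rh = R√(Δφ²+q²Δλ²) = 4638.2 nmi
Excess = 4638.2 − 4240.9 = 397.3 ≈ 397 nmi

397 nmi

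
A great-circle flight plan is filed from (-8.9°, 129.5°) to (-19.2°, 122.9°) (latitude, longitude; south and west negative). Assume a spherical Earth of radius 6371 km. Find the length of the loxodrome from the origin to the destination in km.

1348 km

Rhumb course C = atan2(Δλ, Δψ) with Δψ = ln[tan(π/4+φ₂/2)/tan(π/4+φ₁/2)] = -0.1856, Δλ = -0.1152 → C = 211.83°
d = R·|Δφ| / |cos C| = 6371·0.17977 / 0.84965 = 1348 km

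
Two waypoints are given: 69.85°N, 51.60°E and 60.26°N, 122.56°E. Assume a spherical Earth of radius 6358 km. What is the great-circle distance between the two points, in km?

Haversine: a = sin²(Δφ/2)+cos φ₁ cos φ₂ sin²(Δλ/2) = 0.06456;  σ = 2·atan2(√a,√(1−a))
σ = 29.438° → d = Rσ = 6358·0.51379 = 3267 km

3267 km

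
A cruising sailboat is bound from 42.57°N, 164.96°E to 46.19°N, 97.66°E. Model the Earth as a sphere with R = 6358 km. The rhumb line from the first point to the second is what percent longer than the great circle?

Great circle: σ = 0.8163 rad → d_gc = Rσ = 5190.0 km
Rhumb: Δφ = +0.0632, Δλ = -1.1746, Δψ = +0.0884, q = Δφ/Δψ = 0.7144 → d_rh = R√(Δφ²+q²Δλ²) = 5350.1 km
Excess = (5350.1 − 5190.0) / 5190.0 = 160.1 / 5190.0 = 3.08% ≈ 3.1%

3.1%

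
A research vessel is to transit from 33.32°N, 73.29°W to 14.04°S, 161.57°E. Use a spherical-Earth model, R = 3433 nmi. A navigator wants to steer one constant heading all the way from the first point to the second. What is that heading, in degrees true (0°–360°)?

248.4°

Meridional parts: M(φ₁)=+0.6174, M(φ₂)=-0.2475 → ΔM = -0.8649;  Δλ = -2.1841 rad
tan C = Δλ / ΔM = +2.5252 → C = 248.40°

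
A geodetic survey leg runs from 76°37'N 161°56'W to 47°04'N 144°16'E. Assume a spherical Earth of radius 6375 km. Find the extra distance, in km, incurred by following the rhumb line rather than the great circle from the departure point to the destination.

118 km

Great circle: cos σ = sin φ₁ sin φ₂ + cos φ₁ cos φ₂ cos Δλ,  σ = 0.6345 rad → d_gc = 4044.8 km
Rhumb line: Δψ = -1.2095, q = Δφ/Δψ = 0.4264, d_rh = R√(Δφ²+q²Δλ²) = 4162.4 km
Excess = 4162.4 − 4044.8 = 117.6 ≈ 118 km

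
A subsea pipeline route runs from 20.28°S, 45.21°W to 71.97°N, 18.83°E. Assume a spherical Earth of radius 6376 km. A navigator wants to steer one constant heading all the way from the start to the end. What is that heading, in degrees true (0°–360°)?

26.9°

Δψ = ln[tan(π/4+φ₂/2)/tan(π/4+φ₁/2)] = +2.2026
Δλ = +1.1177 rad (taken the short way round)
course = atan2(Δλ, Δψ) = 26.91°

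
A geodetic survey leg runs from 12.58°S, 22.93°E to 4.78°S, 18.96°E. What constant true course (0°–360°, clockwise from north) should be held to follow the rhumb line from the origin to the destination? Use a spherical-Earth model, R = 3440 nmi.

333.3°

Meridional parts: M(φ₁)=-0.2213, M(φ₂)=-0.0835 → ΔM = +0.1378;  Δλ = -0.0693 rad
tan C = Δλ / ΔM = -0.5027 → C = 333.31°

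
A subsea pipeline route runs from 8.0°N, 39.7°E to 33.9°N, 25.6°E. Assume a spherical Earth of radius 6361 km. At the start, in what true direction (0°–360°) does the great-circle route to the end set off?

335.3°

N = sin Δλ·cos φ₂ = -0.2022;  D = cos φ₁ sin φ₂ − sin φ₁ cos φ₂ cos Δλ = +0.4403
initial course = atan2(N, D) = 335.33°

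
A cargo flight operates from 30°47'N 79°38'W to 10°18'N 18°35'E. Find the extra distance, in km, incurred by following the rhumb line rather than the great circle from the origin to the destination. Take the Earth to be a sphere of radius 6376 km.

Great circle: cos σ = sin φ₁ sin φ₂ + cos φ₁ cos φ₂ cos Δλ,  σ = 1.6001 rad → d_gc = 10202.2 km
Rhumb line: Δψ = -0.3844, q = Δφ/Δψ = 0.9300, d_rh = R√(Δφ²+q²Δλ²) = 10417.1 km
Excess = 10417.1 − 10202.2 = 214.9 ≈ 215 km

215 km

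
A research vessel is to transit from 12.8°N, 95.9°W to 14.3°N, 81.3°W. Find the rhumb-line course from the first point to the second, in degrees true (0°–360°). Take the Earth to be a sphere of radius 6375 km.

84.0°

Meridional parts: M(φ₁)=+0.2253, M(φ₂)=+0.2522 → ΔM = +0.0269;  Δλ = +0.2548 rad
tan C = Δλ / ΔM = +9.4621 → C = 83.97°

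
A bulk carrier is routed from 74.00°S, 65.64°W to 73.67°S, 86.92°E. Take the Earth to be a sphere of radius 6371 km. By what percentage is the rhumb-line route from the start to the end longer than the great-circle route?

Great circle: σ = 0.5477 rad → d_gc = Rσ = 3489.7 km
Rhumb: Δφ = +0.0058, Δλ = +2.6627, Δψ = +0.0207, q = Δφ/Δψ = 0.2784 → d_rh = R√(Δφ²+q²Δλ²) = 4722.8 km
Excess = (4722.8 − 3489.7) / 3489.7 = 1233.1 / 3489.7 = 35.34% ≈ 35.3%

35.3%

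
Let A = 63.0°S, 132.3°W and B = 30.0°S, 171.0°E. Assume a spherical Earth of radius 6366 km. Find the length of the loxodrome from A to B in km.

5526 km

Δψ = ln[tan(π/4+φ₂/2)/tan(π/4+φ₁/2)] = +0.8775;  Δφ = +0.5760 rad,  Δλ = -0.9896 rad
q = Δφ/Δψ = 0.6564
d = R·√(Δφ² + q²Δλ²) = 6366·0.86813 = 5526 km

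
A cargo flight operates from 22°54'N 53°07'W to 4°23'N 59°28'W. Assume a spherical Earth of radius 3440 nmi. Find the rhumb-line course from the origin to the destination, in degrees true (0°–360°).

198.3°

Meridional parts: M(φ₁)=+0.4108, M(φ₂)=+0.0766 → ΔM = -0.3342;  Δλ = -0.1108 rad
tan C = Δλ / ΔM = +0.3316 → C = 198.35°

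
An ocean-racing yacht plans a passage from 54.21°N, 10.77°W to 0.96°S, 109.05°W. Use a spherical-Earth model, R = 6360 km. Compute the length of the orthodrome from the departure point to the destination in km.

10613 km

cos σ = sin φ₁ sin φ₂ + cos φ₁ cos φ₂ cos Δλ
      = sin(54.21°)sin(-0.96°) + cos(54.21°)cos(-0.96°)cos(-98.28°) = -0.0978
σ = 95.612° → d = Rσ = 6360·1.66875 = 10613 km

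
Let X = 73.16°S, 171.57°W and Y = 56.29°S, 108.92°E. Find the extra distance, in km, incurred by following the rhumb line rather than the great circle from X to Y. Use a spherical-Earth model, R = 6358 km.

Great circle: cos σ = sin φ₁ sin φ₂ + cos φ₁ cos φ₂ cos Δλ,  σ = 0.5998 rad → d_gc = 3813.4 km
Rhumb line: Δψ = +0.7162, q = Δφ/Δψ = 0.4111, d_rh = R√(Δφ²+q²Δλ²) = 4081.6 km
Excess = 4081.6 − 3813.4 = 268.2 ≈ 268 km

268 km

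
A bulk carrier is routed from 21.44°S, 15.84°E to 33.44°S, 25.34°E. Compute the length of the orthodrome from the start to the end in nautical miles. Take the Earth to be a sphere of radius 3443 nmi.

Haversine: a = sin²(Δφ/2)+cos φ₁ cos φ₂ sin²(Δλ/2) = 0.01625;  σ = 2·atan2(√a,√(1−a))
σ = 14.649° → d = Rσ = 3443·0.25566 = 880 nmi

880 nmi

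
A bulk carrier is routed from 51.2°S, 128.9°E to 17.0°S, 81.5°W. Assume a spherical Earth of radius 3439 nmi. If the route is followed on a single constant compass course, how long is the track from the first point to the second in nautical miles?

7504 nmi

Δψ = ln[tan(π/4+φ₂/2)/tan(π/4+φ₁/2)] = +0.7425;  Δφ = +0.5969 rad,  Δλ = +2.6110 rad
q = Δφ/Δψ = 0.8039
d = R·√(Δφ² + q²Δλ²) = 3439·2.18217 = 7504 nmi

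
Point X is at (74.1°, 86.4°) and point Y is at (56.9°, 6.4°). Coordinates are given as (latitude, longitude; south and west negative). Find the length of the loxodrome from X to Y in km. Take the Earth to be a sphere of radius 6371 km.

4020 km

Δψ = ln[tan(π/4+φ₂/2)/tan(π/4+φ₁/2)] = -0.7551;  Δφ = -0.3002 rad,  Δλ = -1.3963 rad
q = Δφ/Δψ = 0.3975
d = R·√(Δφ² + q²Δλ²) = 6371·0.63105 = 4020 km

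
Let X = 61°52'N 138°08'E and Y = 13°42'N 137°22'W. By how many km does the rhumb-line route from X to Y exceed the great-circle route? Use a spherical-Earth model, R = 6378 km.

366 km

Great circle: cos σ = sin φ₁ sin φ₂ + cos φ₁ cos φ₂ cos Δλ,  σ = 1.3153 rad → d_gc = 8388.7 km
Rhumb line: Δψ = -1.1426, q = Δφ/Δψ = 0.7357, d_rh = R√(Δφ²+q²Δλ²) = 8754.6 km
Excess = 8754.6 − 8388.7 = 365.9 ≈ 366 km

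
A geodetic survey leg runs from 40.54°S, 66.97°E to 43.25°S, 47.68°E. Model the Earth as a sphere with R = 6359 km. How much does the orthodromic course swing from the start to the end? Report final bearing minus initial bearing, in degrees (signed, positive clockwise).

+13.0°

At departure: θ₁ = atan2(sin Δλ cos φ₂, cos φ₁ sin φ₂ − sin φ₁ cos φ₂ cos Δλ) = 252.94°
At arrival: θ₂ = atan2(sin Δλ cos φ₁, −cos φ₂ sin φ₁ + sin φ₂ cos φ₁ cos Δλ) = 265.89°
Δθ = θ₂ − θ₁ = +13.0°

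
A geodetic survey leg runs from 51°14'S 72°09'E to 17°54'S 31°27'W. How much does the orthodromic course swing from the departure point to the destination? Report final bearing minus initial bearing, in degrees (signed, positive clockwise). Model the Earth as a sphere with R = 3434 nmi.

Initial bearing θ₁ = atan2(sin Δλ cos φ₂, cos φ₁ sin φ₂ − sin φ₁ cos φ₂ cos Δλ) = 248.36°
Final bearing θ₂ = (initial bearing from the destination back to the start) + 180° = 322.29°
Δθ = θ₂ − θ₁ = +73.9°

+73.9°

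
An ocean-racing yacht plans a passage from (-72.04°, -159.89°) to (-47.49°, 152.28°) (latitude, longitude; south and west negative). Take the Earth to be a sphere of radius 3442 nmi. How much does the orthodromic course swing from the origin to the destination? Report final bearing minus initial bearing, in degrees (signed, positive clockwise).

+42.8°

At departure: θ₁ = atan2(sin Δλ cos φ₂, cos φ₁ sin φ₂ − sin φ₁ cos φ₂ cos Δλ) = 292.18°
At arrival: θ₂ = atan2(sin Δλ cos φ₁, −cos φ₂ sin φ₁ + sin φ₂ cos φ₁ cos Δλ) = 335.00°
Δθ = θ₂ − θ₁ = +42.8°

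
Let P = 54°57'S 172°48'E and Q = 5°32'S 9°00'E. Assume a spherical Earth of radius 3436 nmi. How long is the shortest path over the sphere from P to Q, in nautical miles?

7078 nmi

Haversine: a = sin²(Δφ/2)+cos φ₁ cos φ₂ sin²(Δλ/2) = 0.73499;  σ = 2·atan2(√a,√(1−a))
σ = 118.033° → d = Rσ = 3436·2.06006 = 7078 nmi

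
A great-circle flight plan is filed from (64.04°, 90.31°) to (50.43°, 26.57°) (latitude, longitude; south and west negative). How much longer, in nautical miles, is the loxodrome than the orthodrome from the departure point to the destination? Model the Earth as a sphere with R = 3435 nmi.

Great circle: cos σ = sin φ₁ sin φ₂ + cos φ₁ cos φ₂ cos Δλ,  σ = 0.6156 rad → d_gc = 2114.5 nmi
Rhumb line: Δψ = -0.4451, q = Δφ/Δψ = 0.5337, d_rh = R√(Δφ²+q²Δλ²) = 2196.6 nmi
Excess = 2196.6 − 2114.5 = 82.1 ≈ 82 nmi

82 nmi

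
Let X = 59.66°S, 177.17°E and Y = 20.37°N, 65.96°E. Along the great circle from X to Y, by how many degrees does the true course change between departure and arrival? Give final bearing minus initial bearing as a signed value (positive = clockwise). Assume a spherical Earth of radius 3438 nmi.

Initial bearing θ₁ = atan2(sin Δλ cos φ₂, cos φ₁ sin φ₂ − sin φ₁ cos φ₂ cos Δλ) = 262.38°
Final bearing θ₂ = (initial bearing from the destination back to the start) + 180° = 327.72°
Δθ = θ₂ − θ₁ = +65.3°

+65.3°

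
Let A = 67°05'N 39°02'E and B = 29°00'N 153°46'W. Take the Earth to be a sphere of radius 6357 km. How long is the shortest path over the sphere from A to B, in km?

cos σ = sin φ₁ sin φ₂ + cos φ₁ cos φ₂ cos Δλ
      = sin(67.08°)sin(29.00°) + cos(67.08°)cos(29.00°)cos(167.20°) = 0.1144
σ = 83.429° → d = Rσ = 6357·1.45611 = 9256 km

9256 km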